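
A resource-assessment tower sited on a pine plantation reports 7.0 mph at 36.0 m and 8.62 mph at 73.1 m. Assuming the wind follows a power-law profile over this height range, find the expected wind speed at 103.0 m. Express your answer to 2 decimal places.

First find α: α = ln(V₂/V₁)/ln(z₂/z₁) = ln(8.62/7.0)/ln(73.1/36.0) = 0.20817/0.70831 = 0.2939
Extrapolate from 73.1 m to 103.0 m: V₃ = 8.62 × (103.0/73.1)^0.2939 = 8.62 × 1.1060 = 9.5340 mph

9.53 mph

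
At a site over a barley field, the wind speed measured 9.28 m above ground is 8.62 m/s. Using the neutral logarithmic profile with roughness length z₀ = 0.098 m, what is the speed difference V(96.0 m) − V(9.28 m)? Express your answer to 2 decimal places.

Log law: V₂ = V₁ · ln(z₂/z₀)/ln(z₁/z₀) = 8.62 × 6.8871/4.5506 = 13.0459 m/s
ΔV = 13.0459 − 8.62 = 4.4259 m/s

4.43 m/s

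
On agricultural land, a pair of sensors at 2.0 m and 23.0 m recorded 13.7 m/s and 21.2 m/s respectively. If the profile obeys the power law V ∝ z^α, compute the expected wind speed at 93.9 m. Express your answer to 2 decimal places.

27.26 m/s

First find α: α = ln(V₂/V₁)/ln(z₂/z₁) = ln(21.2/13.7)/ln(23.0/2.0) = 0.43661/2.44235 = 0.1788
Extrapolate from 23.0 m to 93.9 m: V₃ = 21.2 × (93.9/23.0)^0.1788 = 21.2 × 1.2859 = 27.2615 m/s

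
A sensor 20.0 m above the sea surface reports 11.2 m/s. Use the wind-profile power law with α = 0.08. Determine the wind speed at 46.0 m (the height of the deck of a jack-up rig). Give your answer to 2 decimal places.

11.97 m/s

Power-law profile: V₂ = V₁ · (z₂/z₁)^α
V₂ = 11.2 × (46.0/20.0)^0.08 = 11.2 × (2.3000)^0.08
    = 11.2 × 1.0689 = 11.9717 m/s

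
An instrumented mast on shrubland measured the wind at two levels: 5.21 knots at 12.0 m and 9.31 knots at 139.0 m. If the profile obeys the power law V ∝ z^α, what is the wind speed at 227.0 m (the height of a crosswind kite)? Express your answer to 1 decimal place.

10.5 knots

First find α: α = ln(V₂/V₁)/ln(z₂/z₁) = ln(9.31/5.21)/ln(139.0/12.0) = 0.58051/2.44957 = 0.2370
Extrapolate from 139.0 m to 227.0 m: V₃ = 9.31 × (227.0/139.0)^0.2370 = 9.31 × 1.1233 = 10.4576 knots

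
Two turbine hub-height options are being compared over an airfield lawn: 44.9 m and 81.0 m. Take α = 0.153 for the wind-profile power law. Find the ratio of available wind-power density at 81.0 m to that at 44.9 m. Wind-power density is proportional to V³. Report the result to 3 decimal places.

1.311

Speed ratio: V_B/V_A = (z_B/z_A)^α = (81.0/44.9)^0.153 = (1.8040)^0.153 = 1.09447
Power-density ratio: P_B/P_A = (V_B/V_A)³ = (1.09447)³ = 1.31103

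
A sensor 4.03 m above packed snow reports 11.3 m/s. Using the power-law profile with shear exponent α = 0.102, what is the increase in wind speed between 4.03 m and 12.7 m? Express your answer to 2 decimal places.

1.40 m/s

Power law: V₂ = V₁ · (z₂/z₁)^α = 11.3 × (3.1514)^0.102 = 12.7036 m/s
ΔV = 12.7036 − 11.3 = 1.4036 m/s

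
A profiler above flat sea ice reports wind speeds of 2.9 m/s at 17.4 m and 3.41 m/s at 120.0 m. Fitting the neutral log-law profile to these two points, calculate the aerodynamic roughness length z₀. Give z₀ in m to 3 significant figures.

Log law: V(z) ∝ ln(z/z₀). With r = V₁/V₂ = 2.9/3.41 = 0.85044,
r · ln(z₂/z₀) = ln(z₁/z₀) ⇒ ln z₀ = (ln z₁ − r·ln z₂)/(1 − r)
ln z₀ = (2.85647 − 0.85044×4.78749) / 0.14956 = -8.1238
z₀ = exp(-8.1238) = 0.0002964 m

z₀ ≈ 0.000296 m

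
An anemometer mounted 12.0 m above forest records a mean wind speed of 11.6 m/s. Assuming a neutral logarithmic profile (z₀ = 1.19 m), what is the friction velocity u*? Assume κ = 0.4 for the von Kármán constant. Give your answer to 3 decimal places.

u* ≈ 2.008 m/s

Log law: V(z) = (u*/κ) · ln(z/z₀) ⇒ u* = κ · V / ln(z/z₀)
u* = 0.4 × 11.6 / ln(12.0/1.19) = 0.4 × 11.6 / 2.3110
   = 4.6400 / 2.3110 = 2.0078 m/s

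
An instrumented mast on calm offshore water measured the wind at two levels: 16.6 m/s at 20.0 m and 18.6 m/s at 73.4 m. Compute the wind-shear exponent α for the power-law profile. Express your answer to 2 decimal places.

Power law: V₂/V₁ = (z₂/z₁)^α ⇒ α = ln(V₂/V₁) / ln(z₂/z₁)
α = ln(18.6/16.6) / ln(73.4/20.0) = ln(1.1205) / ln(3.6700)
  = 0.11376 / 1.30019 = 0.08749

α ≈ 0.09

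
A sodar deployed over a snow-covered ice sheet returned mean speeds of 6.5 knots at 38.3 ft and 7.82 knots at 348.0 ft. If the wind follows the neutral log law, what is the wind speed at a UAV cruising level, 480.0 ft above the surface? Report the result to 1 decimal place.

8.0 knots

Log law: V ∝ ln(z/z₀). From the pair, with r = V₁/V₂ = 0.83120,
ln z₀ = (ln z₁ − r·ln z₂)/(1 − r) = (3.6454 − 0.83120×5.8522)/0.16880 = -7.2211 → z₀ = 0.0007310 ft
V₃ = V₁ · ln(z₃/z₀)/ln(z₁/z₀) = 6.5 × 13.3949/10.8666 = 8.0124 knots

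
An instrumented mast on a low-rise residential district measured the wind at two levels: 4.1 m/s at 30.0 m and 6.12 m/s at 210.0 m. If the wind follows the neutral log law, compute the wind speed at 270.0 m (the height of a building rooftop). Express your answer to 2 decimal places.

Log law: V ∝ ln(z/z₀). From the pair, with r = V₁/V₂ = 0.66993,
ln z₀ = (ln z₁ − r·ln z₂)/(1 − r) = (3.4012 − 0.66993×5.3471)/0.33007 = -0.5484 → z₀ = 0.5779 m
V₃ = V₁ · ln(z₃/z₀)/ln(z₁/z₀) = 4.1 × 6.1468/3.9496 = 6.3809 m/s

6.38 m/s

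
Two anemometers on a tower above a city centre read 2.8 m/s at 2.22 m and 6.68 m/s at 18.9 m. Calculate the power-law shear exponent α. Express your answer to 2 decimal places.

Power law: V₂/V₁ = (z₂/z₁)^α ⇒ α = ln(V₂/V₁) / ln(z₂/z₁)
α = ln(6.68/2.8) / ln(18.9/2.22) = ln(2.3857) / ln(8.5135)
  = 0.86950 / 2.14165 = 0.40599

α ≈ 0.41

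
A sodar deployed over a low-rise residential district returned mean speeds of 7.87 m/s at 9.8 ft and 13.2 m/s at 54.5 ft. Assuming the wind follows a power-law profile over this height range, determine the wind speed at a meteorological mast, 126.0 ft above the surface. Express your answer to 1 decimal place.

17.0 m/s

First find α: α = ln(V₂/V₁)/ln(z₂/z₁) = ln(13.2/7.87)/ln(54.5/9.8) = 0.51716/1.71582 = 0.3014
Extrapolate from 54.5 ft to 126.0 ft: V₃ = 13.2 × (126.0/54.5)^0.3014 = 13.2 × 1.2874 = 16.9933 m/s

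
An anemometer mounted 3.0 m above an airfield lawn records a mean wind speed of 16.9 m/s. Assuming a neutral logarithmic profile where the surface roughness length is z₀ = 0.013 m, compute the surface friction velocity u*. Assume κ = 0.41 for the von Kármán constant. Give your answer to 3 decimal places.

Log law: V(z) = (u*/κ) · ln(z/z₀) ⇒ u* = κ · V / ln(z/z₀)
u* = 0.41 × 16.9 / ln(3.0/0.013) = 0.41 × 16.9 / 5.4414
   = 6.9290 / 5.4414 = 1.2734 m/s

u* ≈ 1.273 m/s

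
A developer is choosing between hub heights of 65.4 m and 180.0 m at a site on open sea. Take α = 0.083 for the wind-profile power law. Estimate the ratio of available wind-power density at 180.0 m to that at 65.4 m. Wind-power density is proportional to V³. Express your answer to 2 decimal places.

1.29

Speed ratio: V_B/V_A = (z_B/z_A)^α = (180.0/65.4)^0.083 = (2.7523)^0.083 = 1.08766
Power-density ratio: P_B/P_A = (V_B/V_A)³ = (1.08766)³ = 1.28672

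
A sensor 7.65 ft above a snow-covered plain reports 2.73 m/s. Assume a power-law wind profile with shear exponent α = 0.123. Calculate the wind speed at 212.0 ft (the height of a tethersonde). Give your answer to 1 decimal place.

Power-law profile: V₂ = V₁ · (z₂/z₁)^α
V₂ = 2.73 × (212.0/7.65)^0.123 = 2.73 × (27.7124)^0.123
    = 2.73 × 1.5047 = 4.1078 m/s

4.1 m/s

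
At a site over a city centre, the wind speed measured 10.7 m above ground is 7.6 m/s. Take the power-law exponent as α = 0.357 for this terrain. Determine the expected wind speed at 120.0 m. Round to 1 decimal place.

Power-law profile: V₂ = V₁ · (z₂/z₁)^α
V₂ = 7.6 × (120.0/10.7)^0.357 = 7.6 × (11.2150)^0.357
    = 7.6 × 2.3702 = 18.0132 m/s

18.0 m/s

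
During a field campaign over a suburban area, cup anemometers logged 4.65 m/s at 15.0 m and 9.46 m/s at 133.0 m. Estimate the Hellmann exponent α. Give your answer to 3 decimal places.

Power law: V₂/V₁ = (z₂/z₁)^α ⇒ α = ln(V₂/V₁) / ln(z₂/z₁)
α = ln(9.46/4.65) / ln(133.0/15.0) = ln(2.0344) / ln(8.8667)
  = 0.71021 / 2.18230 = 0.32544

α ≈ 0.325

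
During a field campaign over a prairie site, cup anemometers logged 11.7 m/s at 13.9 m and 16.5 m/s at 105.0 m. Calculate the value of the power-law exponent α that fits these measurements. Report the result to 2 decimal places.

Power law: V₂/V₁ = (z₂/z₁)^α ⇒ α = ln(V₂/V₁) / ln(z₂/z₁)
α = ln(16.5/11.7) / ln(105.0/13.9) = ln(1.4103) / ln(7.5540)
  = 0.34377 / 2.02207 = 0.17001

α ≈ 0.17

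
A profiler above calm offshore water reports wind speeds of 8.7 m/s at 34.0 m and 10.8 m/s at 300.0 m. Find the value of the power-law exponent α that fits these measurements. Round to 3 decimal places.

α ≈ 0.099

Power law: V₂/V₁ = (z₂/z₁)^α ⇒ α = ln(V₂/V₁) / ln(z₂/z₁)
α = ln(10.8/8.7) / ln(300.0/34.0) = ln(1.2414) / ln(8.8235)
  = 0.21622 / 2.17742 = 0.09930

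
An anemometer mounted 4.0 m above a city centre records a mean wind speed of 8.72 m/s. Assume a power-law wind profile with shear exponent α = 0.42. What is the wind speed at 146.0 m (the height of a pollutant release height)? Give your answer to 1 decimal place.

Power-law profile: V₂ = V₁ · (z₂/z₁)^α
V₂ = 8.72 × (146.0/4.0)^0.42 = 8.72 × (36.5000)^0.42
    = 8.72 × 4.5307 = 39.5075 m/s

39.5 m/s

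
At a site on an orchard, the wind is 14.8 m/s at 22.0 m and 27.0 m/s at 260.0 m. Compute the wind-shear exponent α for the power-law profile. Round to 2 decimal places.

Power law: V₂/V₁ = (z₂/z₁)^α ⇒ α = ln(V₂/V₁) / ln(z₂/z₁)
α = ln(27.0/14.8) / ln(260.0/22.0) = ln(1.8243) / ln(11.8182)
  = 0.60121 / 2.46964 = 0.24344

α ≈ 0.24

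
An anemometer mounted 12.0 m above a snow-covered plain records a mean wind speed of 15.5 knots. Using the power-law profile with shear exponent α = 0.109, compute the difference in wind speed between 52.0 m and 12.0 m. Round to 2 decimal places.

2.69 knots

Power law: V₂ = V₁ · (z₂/z₁)^α = 15.5 × (4.3333)^0.109 = 18.1863 knots
ΔV = 18.1863 − 15.5 = 2.6863 knots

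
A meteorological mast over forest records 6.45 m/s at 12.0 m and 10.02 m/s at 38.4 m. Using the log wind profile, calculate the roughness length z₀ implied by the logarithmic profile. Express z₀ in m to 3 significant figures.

Log law: V(z) ∝ ln(z/z₀). With r = V₁/V₂ = 6.45/10.02 = 0.64371,
r · ln(z₂/z₀) = ln(z₁/z₀) ⇒ ln z₀ = (ln z₁ − r·ln z₂)/(1 − r)
ln z₀ = (2.48491 − 0.64371×3.64806) / 0.35629 = 0.3834
z₀ = exp(0.3834) = 1.467 m

z₀ ≈ 1.47 m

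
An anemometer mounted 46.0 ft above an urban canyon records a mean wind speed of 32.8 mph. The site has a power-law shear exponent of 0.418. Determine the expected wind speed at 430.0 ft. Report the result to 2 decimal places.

83.49 mph

Power-law profile: V₂ = V₁ · (z₂/z₁)^α
V₂ = 32.8 × (430.0/46.0)^0.418 = 32.8 × (9.3478)^0.418
    = 32.8 × 2.5454 = 83.4893 mph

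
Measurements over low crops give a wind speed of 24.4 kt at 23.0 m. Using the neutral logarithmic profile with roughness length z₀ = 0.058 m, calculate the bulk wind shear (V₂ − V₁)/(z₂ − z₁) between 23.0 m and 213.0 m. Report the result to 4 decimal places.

Log law: V₂ = V₁ · ln(z₂/z₀)/ln(z₁/z₀) = 24.4 × 8.2086/5.9828 = 33.4776 kt
ΔV/Δz = (33.4776 − 24.4)/(213.0 − 23.0) = 9.0776/190.0000 = 0.04778 kt/m

0.0478 kt/m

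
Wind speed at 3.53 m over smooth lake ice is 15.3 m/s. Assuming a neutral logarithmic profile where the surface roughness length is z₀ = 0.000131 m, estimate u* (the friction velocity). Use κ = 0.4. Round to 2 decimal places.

Log law: V(z) = (u*/κ) · ln(z/z₀) ⇒ u* = κ · V / ln(z/z₀)
u* = 0.4 × 15.3 / ln(3.53/0.000131) = 0.4 × 15.3 / 10.2016
   = 6.1200 / 10.2016 = 0.5999 m/s

u* ≈ 0.60 m/s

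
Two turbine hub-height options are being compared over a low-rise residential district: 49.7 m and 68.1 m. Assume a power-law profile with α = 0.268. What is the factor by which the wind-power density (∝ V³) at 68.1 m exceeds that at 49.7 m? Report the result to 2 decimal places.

Speed ratio: V_B/V_A = (z_B/z_A)^α = (68.1/49.7)^0.268 = (1.3702)^0.268 = 1.08808
Power-density ratio: P_B/P_A = (V_B/V_A)³ = (1.08808)³ = 1.28819

1.29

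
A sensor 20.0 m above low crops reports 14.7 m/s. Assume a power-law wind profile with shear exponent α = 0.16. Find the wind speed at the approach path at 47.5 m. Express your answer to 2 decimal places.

16.88 m/s

Power-law profile: V₂ = V₁ · (z₂/z₁)^α
V₂ = 14.7 × (47.5/20.0)^0.16 = 14.7 × (2.3750)^0.16
    = 14.7 × 1.1484 = 16.8820 m/s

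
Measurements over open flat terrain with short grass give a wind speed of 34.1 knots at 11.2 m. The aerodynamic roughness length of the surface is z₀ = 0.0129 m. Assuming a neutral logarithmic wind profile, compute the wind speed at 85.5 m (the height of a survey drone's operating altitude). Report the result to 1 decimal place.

Log law: V(z) ∝ ln(z/z₀), so V₂/V₁ = ln(z₂/z₀) / ln(z₁/z₀).
ln(85.5/0.0129) = 8.7990, ln(11.2/0.0129) = 6.7664
V₂ = 34.1 × 8.7990/6.7664 = 34.1 × 1.3004 = 44.3435 knots

44.3 knots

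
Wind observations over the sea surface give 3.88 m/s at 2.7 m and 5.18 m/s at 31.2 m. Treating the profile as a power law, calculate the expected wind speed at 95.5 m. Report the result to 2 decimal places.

5.91 m/s

First find α: α = ln(V₂/V₁)/ln(z₂/z₁) = ln(5.18/3.88)/ln(31.2/2.7) = 0.28897/2.44717 = 0.1181
Extrapolate from 31.2 m to 95.5 m: V₃ = 5.18 × (95.5/31.2)^0.1181 = 5.18 × 1.1412 = 5.9115 m/s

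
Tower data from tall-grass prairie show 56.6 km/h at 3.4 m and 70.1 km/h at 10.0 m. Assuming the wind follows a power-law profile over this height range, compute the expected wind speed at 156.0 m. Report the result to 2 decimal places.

120.86 km/h

First find α: α = ln(V₂/V₁)/ln(z₂/z₁) = ln(70.1/56.6)/ln(10.0/3.4) = 0.21391/1.07881 = 0.1983
Extrapolate from 10.0 m to 156.0 m: V₃ = 70.1 × (156.0/10.0)^0.1983 = 70.1 × 1.7242 = 120.8646 km/h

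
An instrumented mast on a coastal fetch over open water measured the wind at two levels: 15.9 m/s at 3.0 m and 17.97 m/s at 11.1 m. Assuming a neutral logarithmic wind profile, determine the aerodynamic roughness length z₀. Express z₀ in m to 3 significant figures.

z₀ ≈ 0.000130 m

Log law: V(z) ∝ ln(z/z₀). With r = V₁/V₂ = 15.9/17.97 = 0.88481,
r · ln(z₂/z₀) = ln(z₁/z₀) ⇒ ln z₀ = (ln z₁ − r·ln z₂)/(1 − r)
ln z₀ = (1.09861 − 0.88481×2.40695) / 0.11519 = -8.9509
z₀ = exp(-8.9509) = 0.0001296 m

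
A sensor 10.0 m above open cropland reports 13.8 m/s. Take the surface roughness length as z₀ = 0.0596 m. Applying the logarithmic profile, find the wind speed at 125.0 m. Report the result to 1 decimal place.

20.6 m/s

Log law: V(z) ∝ ln(z/z₀), so V₂/V₁ = ln(z₂/z₀) / ln(z₁/z₀).
ln(125.0/0.0596) = 7.6484, ln(10.0/0.0596) = 5.1227
V₂ = 13.8 × 7.6484/5.1227 = 13.8 × 1.4930 = 20.6041 m/s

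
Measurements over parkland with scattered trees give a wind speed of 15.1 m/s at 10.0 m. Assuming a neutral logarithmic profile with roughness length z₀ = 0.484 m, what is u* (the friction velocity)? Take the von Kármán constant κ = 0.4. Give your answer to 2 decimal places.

u* ≈ 1.99 m/s

Log law: V(z) = (u*/κ) · ln(z/z₀) ⇒ u* = κ · V / ln(z/z₀)
u* = 0.4 × 15.1 / ln(10.0/0.484) = 0.4 × 15.1 / 3.0283
   = 6.0400 / 3.0283 = 1.9945 m/s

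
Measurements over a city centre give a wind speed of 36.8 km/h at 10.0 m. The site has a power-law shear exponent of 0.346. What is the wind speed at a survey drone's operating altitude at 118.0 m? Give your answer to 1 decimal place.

Power-law profile: V₂ = V₁ · (z₂/z₁)^α
V₂ = 36.8 × (118.0/10.0)^0.346 = 36.8 × (11.8000)^0.346
    = 36.8 × 2.3489 = 86.4408 km/h

86.4 km/h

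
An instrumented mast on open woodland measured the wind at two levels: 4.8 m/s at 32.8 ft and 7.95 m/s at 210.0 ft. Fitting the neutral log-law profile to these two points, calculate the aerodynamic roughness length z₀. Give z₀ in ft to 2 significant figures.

Log law: V(z) ∝ ln(z/z₀). With r = V₁/V₂ = 4.8/7.95 = 0.60377,
r · ln(z₂/z₀) = ln(z₁/z₀) ⇒ ln z₀ = (ln z₁ − r·ln z₂)/(1 − r)
ln z₀ = (3.49043 − 0.60377×5.34711) / 0.39623 = 0.6612
z₀ = exp(0.6612) = 1.937 ft

z₀ ≈ 1.9 ft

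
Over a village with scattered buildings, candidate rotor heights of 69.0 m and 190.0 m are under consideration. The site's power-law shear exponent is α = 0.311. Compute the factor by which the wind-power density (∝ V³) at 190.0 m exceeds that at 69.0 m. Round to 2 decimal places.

Speed ratio: V_B/V_A = (z_B/z_A)^α = (190.0/69.0)^0.311 = (2.7536)^0.311 = 1.37028
Power-density ratio: P_B/P_A = (V_B/V_A)³ = (1.37028)³ = 2.57295

2.57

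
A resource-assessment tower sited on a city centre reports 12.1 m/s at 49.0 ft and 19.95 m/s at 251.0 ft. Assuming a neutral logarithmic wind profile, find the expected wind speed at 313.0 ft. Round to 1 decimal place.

Log law: V ∝ ln(z/z₀). From the pair, with r = V₁/V₂ = 0.60652,
ln z₀ = (ln z₁ − r·ln z₂)/(1 − r) = (3.8918 − 0.60652×5.5255)/0.39348 = 1.3737 → z₀ = 3.950 ft
V₃ = V₁ · ln(z₃/z₀)/ln(z₁/z₀) = 12.1 × 4.3725/2.5181 = 21.0108 m/s

21.0 m/s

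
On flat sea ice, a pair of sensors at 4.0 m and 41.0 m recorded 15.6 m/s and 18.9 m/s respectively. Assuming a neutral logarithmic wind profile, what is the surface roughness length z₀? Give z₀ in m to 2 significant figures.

z₀ ≈ 0.000067 m

Log law: V(z) ∝ ln(z/z₀). With r = V₁/V₂ = 15.6/18.9 = 0.82540,
r · ln(z₂/z₀) = ln(z₁/z₀) ⇒ ln z₀ = (ln z₁ − r·ln z₂)/(1 − r)
ln z₀ = (1.38629 − 0.82540×3.71357) / 0.17460 = -9.6154
z₀ = exp(-9.6154) = 0.00006669 m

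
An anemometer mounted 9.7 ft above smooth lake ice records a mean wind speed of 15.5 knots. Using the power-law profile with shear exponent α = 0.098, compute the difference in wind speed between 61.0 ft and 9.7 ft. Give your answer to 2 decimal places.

Power law: V₂ = V₁ · (z₂/z₁)^α = 15.5 × (6.2887)^0.098 = 18.5605 knots
ΔV = 18.5605 − 15.5 = 3.0605 knots

3.06 knots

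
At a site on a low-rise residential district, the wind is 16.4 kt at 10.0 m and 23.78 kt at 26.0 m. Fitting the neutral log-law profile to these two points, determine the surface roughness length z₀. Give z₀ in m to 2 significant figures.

z₀ ≈ 1.2 m

Log law: V(z) ∝ ln(z/z₀). With r = V₁/V₂ = 16.4/23.78 = 0.68966,
r · ln(z₂/z₀) = ln(z₁/z₀) ⇒ ln z₀ = (ln z₁ − r·ln z₂)/(1 − r)
ln z₀ = (2.30259 − 0.68966×3.25810) / 0.31034 = 0.1792
z₀ = exp(0.1792) = 1.196 m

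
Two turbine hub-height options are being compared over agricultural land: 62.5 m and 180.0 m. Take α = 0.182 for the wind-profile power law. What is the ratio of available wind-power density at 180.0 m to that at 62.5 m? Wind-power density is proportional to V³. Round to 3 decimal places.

Speed ratio: V_B/V_A = (z_B/z_A)^α = (180.0/62.5)^0.182 = (2.8800)^0.182 = 1.21230
Power-density ratio: P_B/P_A = (V_B/V_A)³ = (1.21230)³ = 1.78167

1.782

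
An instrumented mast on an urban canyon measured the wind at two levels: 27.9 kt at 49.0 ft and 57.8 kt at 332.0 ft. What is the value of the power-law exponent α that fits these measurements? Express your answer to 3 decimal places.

α ≈ 0.381

Power law: V₂/V₁ = (z₂/z₁)^α ⇒ α = ln(V₂/V₁) / ln(z₂/z₁)
α = ln(57.8/27.9) / ln(332.0/49.0) = ln(2.0717) / ln(6.7755)
  = 0.72836 / 1.91331 = 0.38068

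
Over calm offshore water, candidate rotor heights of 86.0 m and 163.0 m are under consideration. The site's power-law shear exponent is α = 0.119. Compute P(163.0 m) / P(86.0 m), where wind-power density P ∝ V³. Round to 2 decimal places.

Speed ratio: V_B/V_A = (z_B/z_A)^α = (163.0/86.0)^0.119 = (1.8953)^0.119 = 1.07906
Power-density ratio: P_B/P_A = (V_B/V_A)³ = (1.07906)³ = 1.25642

1.26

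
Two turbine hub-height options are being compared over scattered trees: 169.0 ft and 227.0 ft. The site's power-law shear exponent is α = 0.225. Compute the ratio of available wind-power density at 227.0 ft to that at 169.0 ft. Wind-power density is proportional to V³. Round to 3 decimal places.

1.220

Speed ratio: V_B/V_A = (z_B/z_A)^α = (227.0/169.0)^0.225 = (1.3432)^0.225 = 1.06864
Power-density ratio: P_B/P_A = (V_B/V_A)³ = (1.06864)³ = 1.22038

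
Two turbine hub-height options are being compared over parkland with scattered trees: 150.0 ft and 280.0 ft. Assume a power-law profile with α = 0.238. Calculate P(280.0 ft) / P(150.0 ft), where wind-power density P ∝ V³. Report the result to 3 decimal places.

1.561

Speed ratio: V_B/V_A = (z_B/z_A)^α = (280.0/150.0)^0.238 = (1.8667)^0.238 = 1.16015
Power-density ratio: P_B/P_A = (V_B/V_A)³ = (1.16015)³ = 1.56150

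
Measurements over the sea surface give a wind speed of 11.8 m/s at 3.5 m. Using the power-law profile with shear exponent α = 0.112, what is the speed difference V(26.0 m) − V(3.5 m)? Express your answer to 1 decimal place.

Power law: V₂ = V₁ · (z₂/z₁)^α = 11.8 × (7.4286)^0.112 = 14.7715 m/s
ΔV = 14.7715 − 11.8 = 2.9715 m/s

3.0 m/s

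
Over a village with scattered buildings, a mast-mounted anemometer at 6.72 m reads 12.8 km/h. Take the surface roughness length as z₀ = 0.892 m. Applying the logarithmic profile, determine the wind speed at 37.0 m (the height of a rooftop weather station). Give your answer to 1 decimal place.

Log law: V(z) ∝ ln(z/z₀), so V₂/V₁ = ln(z₂/z₀) / ln(z₁/z₀).
ln(37.0/0.892) = 3.7252, ln(6.72/0.892) = 2.0194
V₂ = 12.8 × 3.7252/2.0194 = 12.8 × 1.8447 = 23.6126 km/h

23.6 km/h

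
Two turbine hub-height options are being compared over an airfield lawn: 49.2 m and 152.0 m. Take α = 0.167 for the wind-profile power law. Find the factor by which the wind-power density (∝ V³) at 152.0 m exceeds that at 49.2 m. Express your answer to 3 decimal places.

1.760

Speed ratio: V_B/V_A = (z_B/z_A)^α = (152.0/49.2)^0.167 = (3.0894)^0.167 = 1.20728
Power-density ratio: P_B/P_A = (V_B/V_A)³ = (1.20728)³ = 1.75966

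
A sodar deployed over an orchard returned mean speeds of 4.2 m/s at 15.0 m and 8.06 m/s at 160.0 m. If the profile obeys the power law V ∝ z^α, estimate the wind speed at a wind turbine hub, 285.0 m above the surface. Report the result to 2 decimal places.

9.45 m/s

First find α: α = ln(V₂/V₁)/ln(z₂/z₁) = ln(8.06/4.2)/ln(160.0/15.0) = 0.65183/2.36712 = 0.2754
Extrapolate from 160.0 m to 285.0 m: V₃ = 8.06 × (285.0/160.0)^0.2754 = 8.06 × 1.1723 = 9.4488 m/s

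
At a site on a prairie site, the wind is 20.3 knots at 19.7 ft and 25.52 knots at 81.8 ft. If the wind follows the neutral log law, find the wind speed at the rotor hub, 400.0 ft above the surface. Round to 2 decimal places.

31.34 knots

Log law: V ∝ ln(z/z₀). From the pair, with r = V₁/V₂ = 0.79545,
ln z₀ = (ln z₁ − r·ln z₂)/(1 − r) = (2.9806 − 0.79545×4.4043)/0.20455 = -2.5558 → z₀ = 0.07763 ft
V₃ = V₁ · ln(z₃/z₀)/ln(z₁/z₀) = 20.3 × 8.5473/5.5365 = 31.3396 knots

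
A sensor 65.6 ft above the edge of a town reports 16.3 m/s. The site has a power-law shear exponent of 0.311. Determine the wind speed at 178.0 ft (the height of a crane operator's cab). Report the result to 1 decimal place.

Power-law profile: V₂ = V₁ · (z₂/z₁)^α
V₂ = 16.3 × (178.0/65.6)^0.311 = 16.3 × (2.7134)^0.311
    = 16.3 × 1.3640 = 22.2337 m/s

22.2 m/s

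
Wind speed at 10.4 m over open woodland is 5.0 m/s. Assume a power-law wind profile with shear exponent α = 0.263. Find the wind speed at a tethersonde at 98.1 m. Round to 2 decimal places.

Power-law profile: V₂ = V₁ · (z₂/z₁)^α
V₂ = 5.0 × (98.1/10.4)^0.263 = 5.0 × (9.4327)^0.263
    = 5.0 × 1.8044 = 9.0219 m/s

9.02 m/s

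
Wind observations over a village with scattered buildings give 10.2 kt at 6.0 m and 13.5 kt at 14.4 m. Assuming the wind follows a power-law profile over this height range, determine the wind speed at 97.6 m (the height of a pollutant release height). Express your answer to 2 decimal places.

24.91 kt

First find α: α = ln(V₂/V₁)/ln(z₂/z₁) = ln(13.5/10.2)/ln(14.4/6.0) = 0.28030/0.87547 = 0.3202
Extrapolate from 14.4 m to 97.6 m: V₃ = 13.5 × (97.6/14.4)^0.3202 = 13.5 × 1.8454 = 24.9130 kt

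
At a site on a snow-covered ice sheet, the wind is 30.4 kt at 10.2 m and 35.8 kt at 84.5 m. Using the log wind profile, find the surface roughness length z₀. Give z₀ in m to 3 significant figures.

z₀ ≈ 0.0000690 m

Log law: V(z) ∝ ln(z/z₀). With r = V₁/V₂ = 30.4/35.8 = 0.84916,
r · ln(z₂/z₀) = ln(z₁/z₀) ⇒ ln z₀ = (ln z₁ − r·ln z₂)/(1 − r)
ln z₀ = (2.32239 − 0.84916×4.43675) / 0.15084 = -9.5807
z₀ = exp(-9.5807) = 0.00006905 m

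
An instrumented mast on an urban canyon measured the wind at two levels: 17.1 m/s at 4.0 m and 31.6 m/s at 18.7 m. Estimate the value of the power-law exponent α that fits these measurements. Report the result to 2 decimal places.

Power law: V₂/V₁ = (z₂/z₁)^α ⇒ α = ln(V₂/V₁) / ln(z₂/z₁)
α = ln(31.6/17.1) / ln(18.7/4.0) = ln(1.8480) / ln(4.6750)
  = 0.61408 / 1.54223 = 0.39818

α ≈ 0.40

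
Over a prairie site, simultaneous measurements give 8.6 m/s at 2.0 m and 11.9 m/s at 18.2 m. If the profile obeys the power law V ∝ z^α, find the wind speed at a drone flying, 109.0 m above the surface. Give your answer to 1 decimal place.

15.5 m/s

First find α: α = ln(V₂/V₁)/ln(z₂/z₁) = ln(11.9/8.6)/ln(18.2/2.0) = 0.32478/2.20827 = 0.1471
Extrapolate from 18.2 m to 109.0 m: V₃ = 11.9 × (109.0/18.2)^0.1471 = 11.9 × 1.3012 = 15.4837 m/s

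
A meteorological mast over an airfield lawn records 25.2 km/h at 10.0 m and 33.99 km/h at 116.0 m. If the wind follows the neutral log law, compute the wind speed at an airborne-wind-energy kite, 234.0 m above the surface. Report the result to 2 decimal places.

Log law: V ∝ ln(z/z₀). From the pair, with r = V₁/V₂ = 0.74139,
ln z₀ = (ln z₁ − r·ln z₂)/(1 − r) = (2.3026 − 0.74139×4.7536)/0.25861 = -4.7242 → z₀ = 0.008878 m
V₃ = V₁ · ln(z₃/z₀)/ln(z₁/z₀) = 25.2 × 10.1795/7.0268 = 36.5066 km/h

36.51 km/h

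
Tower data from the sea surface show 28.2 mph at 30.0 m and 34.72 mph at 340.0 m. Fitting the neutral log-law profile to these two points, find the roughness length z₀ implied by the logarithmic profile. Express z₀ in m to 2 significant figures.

Log law: V(z) ∝ ln(z/z₀). With r = V₁/V₂ = 28.2/34.72 = 0.81221,
r · ln(z₂/z₀) = ln(z₁/z₀) ⇒ ln z₀ = (ln z₁ − r·ln z₂)/(1 − r)
ln z₀ = (3.40120 − 0.81221×5.82895) / 0.18779 = -7.0992
z₀ = exp(-7.0992) = 0.0008258 m

z₀ ≈ 0.00083 m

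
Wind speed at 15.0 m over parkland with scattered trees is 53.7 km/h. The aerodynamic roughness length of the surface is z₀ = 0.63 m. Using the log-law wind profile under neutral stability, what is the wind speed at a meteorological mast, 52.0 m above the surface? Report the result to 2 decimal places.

Log law: V(z) ∝ ln(z/z₀), so V₂/V₁ = ln(z₂/z₀) / ln(z₁/z₀).
ln(52.0/0.63) = 4.4133, ln(15.0/0.63) = 3.1701
V₂ = 53.7 × 4.4133/3.1701 = 53.7 × 1.3922 = 74.7592 km/h

74.76 km/h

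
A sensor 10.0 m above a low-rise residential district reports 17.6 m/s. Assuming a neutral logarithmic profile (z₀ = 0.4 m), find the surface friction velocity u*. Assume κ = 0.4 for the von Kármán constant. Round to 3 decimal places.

u* ≈ 2.187 m/s

Log law: V(z) = (u*/κ) · ln(z/z₀) ⇒ u* = κ · V / ln(z/z₀)
u* = 0.4 × 17.6 / ln(10.0/0.4) = 0.4 × 17.6 / 3.2189
   = 7.0400 / 3.2189 = 2.1871 m/s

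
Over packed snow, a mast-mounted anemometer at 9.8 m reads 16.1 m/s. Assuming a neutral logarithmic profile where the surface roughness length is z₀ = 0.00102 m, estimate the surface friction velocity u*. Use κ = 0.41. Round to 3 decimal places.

u* ≈ 0.720 m/s

Log law: V(z) = (u*/κ) · ln(z/z₀) ⇒ u* = κ · V / ln(z/z₀)
u* = 0.41 × 16.1 / ln(9.8/0.00102) = 0.41 × 16.1 / 9.1703
   = 6.6010 / 9.1703 = 0.7198 m/s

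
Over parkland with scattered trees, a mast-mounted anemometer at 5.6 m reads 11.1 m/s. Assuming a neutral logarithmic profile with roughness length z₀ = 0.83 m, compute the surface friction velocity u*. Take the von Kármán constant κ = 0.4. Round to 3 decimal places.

Log law: V(z) = (u*/κ) · ln(z/z₀) ⇒ u* = κ · V / ln(z/z₀)
u* = 0.4 × 11.1 / ln(5.6/0.83) = 0.4 × 11.1 / 1.9091
   = 4.4400 / 1.9091 = 2.3257 m/s

u* ≈ 2.326 m/s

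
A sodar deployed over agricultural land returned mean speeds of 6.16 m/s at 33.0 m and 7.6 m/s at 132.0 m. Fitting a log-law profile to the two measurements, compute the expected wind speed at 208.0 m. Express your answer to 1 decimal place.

Log law: V ∝ ln(z/z₀). From the pair, with r = V₁/V₂ = 0.81053,
ln z₀ = (ln z₁ − r·ln z₂)/(1 − r) = (3.4965 − 0.81053×4.8828)/0.18947 = -2.4338 → z₀ = 0.08771 m
V₃ = V₁ · ln(z₃/z₀)/ln(z₁/z₀) = 6.16 × 7.7713/5.9303 = 8.0724 m/s

8.1 m/s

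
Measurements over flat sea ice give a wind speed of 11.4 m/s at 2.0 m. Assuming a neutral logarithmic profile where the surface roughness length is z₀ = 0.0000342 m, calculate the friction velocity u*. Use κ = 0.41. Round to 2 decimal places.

Log law: V(z) = (u*/κ) · ln(z/z₀) ⇒ u* = κ · V / ln(z/z₀)
u* = 0.41 × 11.4 / ln(2.0/0.0000342) = 0.41 × 11.4 / 10.9764
   = 4.6740 / 10.9764 = 0.4258 m/s

u* ≈ 0.43 m/s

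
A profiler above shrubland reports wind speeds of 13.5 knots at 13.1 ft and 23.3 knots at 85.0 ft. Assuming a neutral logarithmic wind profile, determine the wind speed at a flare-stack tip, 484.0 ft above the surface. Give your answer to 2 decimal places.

Log law: V ∝ ln(z/z₀). From the pair, with r = V₁/V₂ = 0.57940,
ln z₀ = (ln z₁ − r·ln z₂)/(1 − r) = (2.5726 − 0.57940×4.4427)/0.42060 = -0.0035 → z₀ = 0.9965 ft
V₃ = V₁ · ln(z₃/z₀)/ln(z₁/z₀) = 13.5 × 6.1855/2.5761 = 32.4156 knots

32.42 knots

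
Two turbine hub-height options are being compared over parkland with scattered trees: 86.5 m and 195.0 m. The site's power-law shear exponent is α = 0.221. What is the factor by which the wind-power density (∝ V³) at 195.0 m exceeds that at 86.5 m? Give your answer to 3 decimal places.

Speed ratio: V_B/V_A = (z_B/z_A)^α = (195.0/86.5)^0.221 = (2.2543)^0.221 = 1.19679
Power-density ratio: P_B/P_A = (V_B/V_A)³ = (1.19679)³ = 1.71416

1.714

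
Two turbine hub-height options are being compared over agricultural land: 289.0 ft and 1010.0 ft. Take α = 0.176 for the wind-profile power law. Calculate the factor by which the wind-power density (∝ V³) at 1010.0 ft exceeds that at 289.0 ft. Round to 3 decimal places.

Speed ratio: V_B/V_A = (z_B/z_A)^α = (1010.0/289.0)^0.176 = (3.4948)^0.176 = 1.24636
Power-density ratio: P_B/P_A = (V_B/V_A)³ = (1.24636)³ = 1.93610

1.936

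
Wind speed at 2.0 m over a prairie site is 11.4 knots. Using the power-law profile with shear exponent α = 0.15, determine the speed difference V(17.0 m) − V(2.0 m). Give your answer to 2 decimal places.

4.32 knots

Power law: V₂ = V₁ · (z₂/z₁)^α = 11.4 × (8.5000)^0.15 = 15.7151 knots
ΔV = 15.7151 − 11.4 = 4.3151 knots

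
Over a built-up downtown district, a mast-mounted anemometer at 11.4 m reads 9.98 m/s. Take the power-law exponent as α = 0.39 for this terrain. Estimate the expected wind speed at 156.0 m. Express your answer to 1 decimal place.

27.7 m/s

Power-law profile: V₂ = V₁ · (z₂/z₁)^α
V₂ = 9.98 × (156.0/11.4)^0.39 = 9.98 × (13.6842)^0.39
    = 9.98 × 2.7741 = 27.6857 m/s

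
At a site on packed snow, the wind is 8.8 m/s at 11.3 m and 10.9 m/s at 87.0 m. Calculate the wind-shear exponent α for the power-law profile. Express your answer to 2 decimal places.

α ≈ 0.10

Power law: V₂/V₁ = (z₂/z₁)^α ⇒ α = ln(V₂/V₁) / ln(z₂/z₁)
α = ln(10.9/8.8) / ln(87.0/11.3) = ln(1.2386) / ln(7.6991)
  = 0.21401 / 2.04111 = 0.10485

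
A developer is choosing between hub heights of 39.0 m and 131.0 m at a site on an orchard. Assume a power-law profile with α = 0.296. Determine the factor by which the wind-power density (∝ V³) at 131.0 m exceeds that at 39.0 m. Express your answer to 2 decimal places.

2.93

Speed ratio: V_B/V_A = (z_B/z_A)^α = (131.0/39.0)^0.296 = (3.3590)^0.296 = 1.43139
Power-density ratio: P_B/P_A = (V_B/V_A)³ = (1.43139)³ = 2.93273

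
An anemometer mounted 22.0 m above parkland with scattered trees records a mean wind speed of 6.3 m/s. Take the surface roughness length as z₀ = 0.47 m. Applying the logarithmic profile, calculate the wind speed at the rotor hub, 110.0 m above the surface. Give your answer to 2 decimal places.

Log law: V(z) ∝ ln(z/z₀), so V₂/V₁ = ln(z₂/z₀) / ln(z₁/z₀).
ln(110.0/0.47) = 5.4555, ln(22.0/0.47) = 3.8461
V₂ = 6.3 × 5.4555/3.8461 = 6.3 × 1.4185 = 8.9363 m/s

8.94 m/s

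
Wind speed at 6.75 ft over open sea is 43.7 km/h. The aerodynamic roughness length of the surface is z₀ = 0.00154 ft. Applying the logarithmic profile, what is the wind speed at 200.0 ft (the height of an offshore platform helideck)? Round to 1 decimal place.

61.4 km/h

Log law: V(z) ∝ ln(z/z₀), so V₂/V₁ = ln(z₂/z₀) / ln(z₁/z₀).
ln(200.0/0.00154) = 11.7743, ln(6.75/0.00154) = 8.3855
V₂ = 43.7 × 11.7743/8.3855 = 43.7 × 1.4041 = 61.3602 km/h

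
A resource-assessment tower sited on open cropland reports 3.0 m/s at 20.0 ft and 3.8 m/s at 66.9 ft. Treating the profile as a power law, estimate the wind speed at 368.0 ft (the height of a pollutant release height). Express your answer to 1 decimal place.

5.3 m/s

First find α: α = ln(V₂/V₁)/ln(z₂/z₁) = ln(3.8/3.0)/ln(66.9/20.0) = 0.23639/1.20747 = 0.1958
Extrapolate from 66.9 ft to 368.0 ft: V₃ = 3.8 × (368.0/66.9)^0.1958 = 3.8 × 1.3962 = 5.3056 m/s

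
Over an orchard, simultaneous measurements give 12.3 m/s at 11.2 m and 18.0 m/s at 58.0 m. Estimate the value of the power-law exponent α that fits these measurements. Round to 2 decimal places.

α ≈ 0.23

Power law: V₂/V₁ = (z₂/z₁)^α ⇒ α = ln(V₂/V₁) / ln(z₂/z₁)
α = ln(18.0/12.3) / ln(58.0/11.2) = ln(1.4634) / ln(5.1786)
  = 0.38077 / 1.64453 = 0.23154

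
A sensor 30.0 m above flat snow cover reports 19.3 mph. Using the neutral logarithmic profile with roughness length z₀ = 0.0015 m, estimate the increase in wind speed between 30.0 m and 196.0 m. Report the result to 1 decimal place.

Log law: V₂ = V₁ · ln(z₂/z₀)/ln(z₁/z₀) = 19.3 × 11.7804/9.9035 = 22.9578 mph
ΔV = 22.9578 − 19.3 = 3.6578 mph

3.7 mph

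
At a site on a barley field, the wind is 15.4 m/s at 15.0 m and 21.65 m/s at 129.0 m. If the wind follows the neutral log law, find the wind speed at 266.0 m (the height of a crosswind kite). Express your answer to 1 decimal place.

Log law: V ∝ ln(z/z₀). From the pair, with r = V₁/V₂ = 0.71132,
ln z₀ = (ln z₁ − r·ln z₂)/(1 − r) = (2.7081 − 0.71132×4.8598)/0.28868 = -2.5939 → z₀ = 0.07473 m
V₃ = V₁ · ln(z₃/z₀)/ln(z₁/z₀) = 15.4 × 8.1774/5.3019 = 23.7520 m/s

23.8 m/s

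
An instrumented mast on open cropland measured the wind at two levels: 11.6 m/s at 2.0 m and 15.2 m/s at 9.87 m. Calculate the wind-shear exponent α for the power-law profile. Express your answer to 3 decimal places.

Power law: V₂/V₁ = (z₂/z₁)^α ⇒ α = ln(V₂/V₁) / ln(z₂/z₁)
α = ln(15.2/11.6) / ln(9.87/2.0) = ln(1.3103) / ln(4.9350)
  = 0.27029 / 1.59635 = 0.16932

α ≈ 0.169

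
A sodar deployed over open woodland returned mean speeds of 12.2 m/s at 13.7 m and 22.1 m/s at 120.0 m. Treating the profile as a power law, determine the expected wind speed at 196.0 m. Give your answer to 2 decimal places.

First find α: α = ln(V₂/V₁)/ln(z₂/z₁) = ln(22.1/12.2)/ln(120.0/13.7) = 0.59414/2.17010 = 0.2738
Extrapolate from 120.0 m to 196.0 m: V₃ = 22.1 × (196.0/120.0)^0.2738 = 22.1 × 1.1438 = 25.2772 m/s

25.28 m/s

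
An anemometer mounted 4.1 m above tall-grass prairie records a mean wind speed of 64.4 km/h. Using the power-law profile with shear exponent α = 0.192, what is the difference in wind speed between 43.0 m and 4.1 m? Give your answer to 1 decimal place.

36.7 km/h

Power law: V₂ = V₁ · (z₂/z₁)^α = 64.4 × (10.4878)^0.192 = 101.1247 km/h
ΔV = 101.1247 − 64.4 = 36.7247 km/h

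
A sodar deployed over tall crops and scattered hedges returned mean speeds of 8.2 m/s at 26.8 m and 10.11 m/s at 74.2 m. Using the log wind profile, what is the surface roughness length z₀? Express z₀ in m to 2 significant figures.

z₀ ≈ 0.34 m

Log law: V(z) ∝ ln(z/z₀). With r = V₁/V₂ = 8.2/10.11 = 0.81108,
r · ln(z₂/z₀) = ln(z₁/z₀) ⇒ ln z₀ = (ln z₁ − r·ln z₂)/(1 − r)
ln z₀ = (3.28840 − 0.81108×4.30676) / 0.18892 = -1.0836
z₀ = exp(-1.0836) = 0.3384 m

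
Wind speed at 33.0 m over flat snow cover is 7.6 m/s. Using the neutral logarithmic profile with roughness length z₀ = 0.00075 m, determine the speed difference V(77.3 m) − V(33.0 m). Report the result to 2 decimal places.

Log law: V₂ = V₁ · ln(z₂/z₀)/ln(z₁/z₀) = 7.6 × 11.5431/10.6919 = 8.2050 m/s
ΔV = 8.2050 − 7.6 = 0.6050 m/s

0.61 m/s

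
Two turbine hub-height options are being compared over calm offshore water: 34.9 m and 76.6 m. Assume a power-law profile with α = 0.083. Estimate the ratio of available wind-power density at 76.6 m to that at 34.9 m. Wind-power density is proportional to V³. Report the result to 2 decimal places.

Speed ratio: V_B/V_A = (z_B/z_A)^α = (76.6/34.9)^0.083 = (2.1948)^0.083 = 1.06742
Power-density ratio: P_B/P_A = (V_B/V_A)³ = (1.06742)³ = 1.21621

1.22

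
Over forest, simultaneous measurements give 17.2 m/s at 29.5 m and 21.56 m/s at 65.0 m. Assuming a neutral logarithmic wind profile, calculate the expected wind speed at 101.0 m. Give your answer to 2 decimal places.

23.99 m/s

Log law: V ∝ ln(z/z₀). From the pair, with r = V₁/V₂ = 0.79777,
ln z₀ = (ln z₁ − r·ln z₂)/(1 − r) = (3.3844 − 0.79777×4.1744)/0.20223 = 0.2679 → z₀ = 1.307 m
V₃ = V₁ · ln(z₃/z₀)/ln(z₁/z₀) = 17.2 × 4.3472/3.1165 = 23.9924 m/s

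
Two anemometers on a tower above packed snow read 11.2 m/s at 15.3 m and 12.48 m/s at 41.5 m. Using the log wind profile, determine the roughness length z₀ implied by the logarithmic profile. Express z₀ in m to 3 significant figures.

z₀ ≈ 0.00247 m

Log law: V(z) ∝ ln(z/z₀). With r = V₁/V₂ = 11.2/12.48 = 0.89744,
r · ln(z₂/z₀) = ln(z₁/z₀) ⇒ ln z₀ = (ln z₁ − r·ln z₂)/(1 − r)
ln z₀ = (2.72785 − 0.89744×3.72569) / 0.10256 = -6.0033
z₀ = exp(-6.0033) = 0.002471 m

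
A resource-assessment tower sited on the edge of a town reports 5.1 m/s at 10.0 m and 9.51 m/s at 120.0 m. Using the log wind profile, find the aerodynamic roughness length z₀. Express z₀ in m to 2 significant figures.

Log law: V(z) ∝ ln(z/z₀). With r = V₁/V₂ = 5.1/9.51 = 0.53628,
r · ln(z₂/z₀) = ln(z₁/z₀) ⇒ ln z₀ = (ln z₁ − r·ln z₂)/(1 − r)
ln z₀ = (2.30259 − 0.53628×4.78749) / 0.46372 = -0.5711
z₀ = exp(-0.5711) = 0.5649 m

z₀ ≈ 0.56 m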